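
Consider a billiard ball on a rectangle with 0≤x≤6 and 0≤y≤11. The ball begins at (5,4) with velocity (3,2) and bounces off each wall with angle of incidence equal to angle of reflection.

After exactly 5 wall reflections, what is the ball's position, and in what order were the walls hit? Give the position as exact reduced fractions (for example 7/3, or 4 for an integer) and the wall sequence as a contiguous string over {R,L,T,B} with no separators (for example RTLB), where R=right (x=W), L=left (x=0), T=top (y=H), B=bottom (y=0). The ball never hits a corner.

1. t=1/3 → R at (6,14/3); v=(-3,2)
2. t=2 → L at (0,26/3); v=(3,2)
3. t=7/6 → T at (7/2,11); v=(3,-2)
4. t=5/6 → R at (6,28/3); v=(-3,-2)
5. t=2 → L at (0,16/3); v=(3,-2)

Final position: (0,16/3)
Wall sequence: RLTRL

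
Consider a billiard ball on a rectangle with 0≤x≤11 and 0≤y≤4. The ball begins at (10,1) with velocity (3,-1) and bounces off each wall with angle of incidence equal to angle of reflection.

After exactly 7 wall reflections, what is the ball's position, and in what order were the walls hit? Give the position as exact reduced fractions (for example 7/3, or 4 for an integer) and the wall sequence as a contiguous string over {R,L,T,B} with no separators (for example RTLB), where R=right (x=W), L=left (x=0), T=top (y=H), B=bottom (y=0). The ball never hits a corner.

1. t=1/3 → R at (11,2/3); v=(-3,-1)
2. t=2/3 → B at (9,0); v=(-3,1)
3. t=3 → L at (0,3); v=(3,1)
4. t=1 → T at (3,4); v=(3,-1)
5. t=8/3 → R at (11,4/3); v=(-3,-1)
6. t=4/3 → B at (7,0); v=(-3,1)
7. t=7/3 → L at (0,7/3); v=(3,1)

Final position: (0,7/3)
Wall sequence: RBLTRBL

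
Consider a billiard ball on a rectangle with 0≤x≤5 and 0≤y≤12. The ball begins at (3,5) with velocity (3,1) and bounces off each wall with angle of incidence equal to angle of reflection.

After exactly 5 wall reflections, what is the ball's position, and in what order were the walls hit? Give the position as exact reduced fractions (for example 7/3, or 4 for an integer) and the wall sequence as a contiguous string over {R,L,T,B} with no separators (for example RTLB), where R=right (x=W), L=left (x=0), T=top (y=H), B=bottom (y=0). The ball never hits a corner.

Final position: (4,12)
Wall sequence: RLRLT

1. t=2/3 → R at (5,17/3); v=(-3,1)
2. t=5/3 → L at (0,22/3); v=(3,1)
3. t=5/3 → R at (5,9); v=(-3,1)
4. t=5/3 → L at (0,32/3); v=(3,1)
5. t=4/3 → T at (4,12); v=(3,-1)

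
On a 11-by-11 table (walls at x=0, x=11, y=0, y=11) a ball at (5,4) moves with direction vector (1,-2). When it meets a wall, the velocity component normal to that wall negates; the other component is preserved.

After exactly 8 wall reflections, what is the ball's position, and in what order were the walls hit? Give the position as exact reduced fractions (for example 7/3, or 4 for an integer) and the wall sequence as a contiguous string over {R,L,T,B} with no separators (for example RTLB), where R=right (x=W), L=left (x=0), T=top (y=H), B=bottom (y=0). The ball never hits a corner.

Final position: (11,8)
Wall sequence: BRTBLTBR

1. t=2 → B at (7,0); v=(1,2)
2. t=4 → R at (11,8); v=(-1,2)
3. t=3/2 → T at (19/2,11); v=(-1,-2)
4. t=11/2 → B at (4,0); v=(-1,2)
5. t=4 → L at (0,8); v=(1,2)
6. t=3/2 → T at (3/2,11); v=(1,-2)
7. t=11/2 → B at (7,0); v=(1,2)
8. t=4 → R at (11,8); v=(-1,2)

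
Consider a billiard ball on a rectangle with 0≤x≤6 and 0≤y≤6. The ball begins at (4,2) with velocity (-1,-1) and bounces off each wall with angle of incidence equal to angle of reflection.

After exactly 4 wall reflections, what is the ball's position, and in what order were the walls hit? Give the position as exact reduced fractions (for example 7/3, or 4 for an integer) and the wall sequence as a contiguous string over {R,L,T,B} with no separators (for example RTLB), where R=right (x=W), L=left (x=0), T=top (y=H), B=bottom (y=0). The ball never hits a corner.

Final position: (6,4)
Wall sequence: BLTR

1. t=2 → B at (2,0); v=(-1,1)
2. t=2 → L at (0,2); v=(1,1)
3. t=4 → T at (4,6); v=(1,-1)
4. t=2 → R at (6,4); v=(-1,-1)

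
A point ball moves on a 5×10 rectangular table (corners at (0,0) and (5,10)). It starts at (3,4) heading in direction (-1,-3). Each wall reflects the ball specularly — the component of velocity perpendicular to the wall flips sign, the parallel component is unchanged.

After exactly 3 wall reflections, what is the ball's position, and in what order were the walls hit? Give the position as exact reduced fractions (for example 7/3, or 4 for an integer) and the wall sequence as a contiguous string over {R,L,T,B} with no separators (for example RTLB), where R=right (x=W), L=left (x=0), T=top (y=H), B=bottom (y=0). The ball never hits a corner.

1. t=4/3 → B at (5/3,0); v=(-1,3)
2. t=5/3 → L at (0,5); v=(1,3)
3. t=5/3 → T at (5/3,10); v=(1,-3)

Final position: (5/3,10)
Wall sequence: BLT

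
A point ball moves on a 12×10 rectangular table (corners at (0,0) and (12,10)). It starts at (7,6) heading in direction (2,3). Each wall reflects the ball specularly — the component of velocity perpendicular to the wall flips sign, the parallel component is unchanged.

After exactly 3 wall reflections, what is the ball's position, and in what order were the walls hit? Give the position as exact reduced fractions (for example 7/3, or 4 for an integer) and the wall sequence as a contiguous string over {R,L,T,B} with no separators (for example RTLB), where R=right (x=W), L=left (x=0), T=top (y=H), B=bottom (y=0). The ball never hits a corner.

1. t=4/3 → T at (29/3,10); v=(2,-3)
2. t=7/6 → R at (12,13/2); v=(-2,-3)
3. t=13/6 → B at (23/3,0); v=(-2,3)

Final position: (23/3,0)
Wall sequence: TRB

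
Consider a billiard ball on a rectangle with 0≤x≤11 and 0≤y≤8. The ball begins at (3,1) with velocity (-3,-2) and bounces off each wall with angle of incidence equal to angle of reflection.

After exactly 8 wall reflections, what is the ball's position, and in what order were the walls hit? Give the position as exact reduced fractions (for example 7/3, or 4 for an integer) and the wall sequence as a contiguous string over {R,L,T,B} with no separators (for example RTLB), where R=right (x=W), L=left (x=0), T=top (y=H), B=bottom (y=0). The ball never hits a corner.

Final position: (19/2,8)
Wall sequence: BLTRLBRT

1. t=1/2 → B at (3/2,0); v=(-3,2)
2. t=1/2 → L at (0,1); v=(3,2)
3. t=7/2 → T at (21/2,8); v=(3,-2)
4. t=1/6 → R at (11,23/3); v=(-3,-2)
5. t=11/3 → L at (0,1/3); v=(3,-2)
6. t=1/6 → B at (1/2,0); v=(3,2)
7. t=7/2 → R at (11,7); v=(-3,2)
8. t=1/2 → T at (19/2,8); v=(-3,-2)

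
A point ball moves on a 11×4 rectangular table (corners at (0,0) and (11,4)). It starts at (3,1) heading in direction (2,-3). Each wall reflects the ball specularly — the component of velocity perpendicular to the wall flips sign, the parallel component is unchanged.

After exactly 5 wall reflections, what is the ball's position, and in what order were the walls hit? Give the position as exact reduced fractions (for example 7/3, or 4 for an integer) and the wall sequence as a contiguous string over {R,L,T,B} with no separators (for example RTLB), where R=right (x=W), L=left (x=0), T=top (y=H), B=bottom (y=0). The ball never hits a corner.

Final position: (31/3,4)
Wall sequence: BTBRT

1. t=1/3 → B at (11/3,0); v=(2,3)
2. t=4/3 → T at (19/3,4); v=(2,-3)
3. t=4/3 → B at (9,0); v=(2,3)
4. t=1 → R at (11,3); v=(-2,3)
5. t=1/3 → T at (31/3,4); v=(-2,-3)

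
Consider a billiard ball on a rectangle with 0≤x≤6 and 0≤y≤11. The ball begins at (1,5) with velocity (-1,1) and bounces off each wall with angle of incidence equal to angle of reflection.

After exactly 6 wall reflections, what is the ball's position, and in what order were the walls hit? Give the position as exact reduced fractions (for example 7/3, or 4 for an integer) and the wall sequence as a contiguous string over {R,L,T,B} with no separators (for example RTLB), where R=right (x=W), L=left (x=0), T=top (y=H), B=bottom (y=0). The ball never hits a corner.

Final position: (6,2)
Wall sequence: LTRLBR

1. t=1 → L at (0,6); v=(1,1)
2. t=5 → T at (5,11); v=(1,-1)
3. t=1 → R at (6,10); v=(-1,-1)
4. t=6 → L at (0,4); v=(1,-1)
5. t=4 → B at (4,0); v=(1,1)
6. t=2 → R at (6,2); v=(-1,1)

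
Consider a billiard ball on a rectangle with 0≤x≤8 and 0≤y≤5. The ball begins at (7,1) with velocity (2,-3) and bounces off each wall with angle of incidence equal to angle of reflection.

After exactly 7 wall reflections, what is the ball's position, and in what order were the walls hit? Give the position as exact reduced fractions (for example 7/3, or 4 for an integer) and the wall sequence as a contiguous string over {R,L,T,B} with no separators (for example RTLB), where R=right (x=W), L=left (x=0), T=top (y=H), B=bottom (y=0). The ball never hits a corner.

Final position: (5,0)
Wall sequence: BRTBLTB

1. t=1/3 → B at (23/3,0); v=(2,3)
2. t=1/6 → R at (8,1/2); v=(-2,3)
3. t=3/2 → T at (5,5); v=(-2,-3)
4. t=5/3 → B at (5/3,0); v=(-2,3)
5. t=5/6 → L at (0,5/2); v=(2,3)
6. t=5/6 → T at (5/3,5); v=(2,-3)
7. t=5/3 → B at (5,0); v=(2,3)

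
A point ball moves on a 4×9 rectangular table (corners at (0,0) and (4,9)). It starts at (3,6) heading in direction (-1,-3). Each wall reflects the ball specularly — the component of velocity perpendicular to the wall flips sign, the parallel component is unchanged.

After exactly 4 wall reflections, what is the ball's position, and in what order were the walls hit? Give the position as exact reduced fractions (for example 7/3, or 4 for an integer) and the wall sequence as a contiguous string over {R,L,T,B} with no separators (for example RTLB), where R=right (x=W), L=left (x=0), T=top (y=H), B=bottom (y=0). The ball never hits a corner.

1. t=2 → B at (1,0); v=(-1,3)
2. t=1 → L at (0,3); v=(1,3)
3. t=2 → T at (2,9); v=(1,-3)
4. t=2 → R at (4,3); v=(-1,-3)

Final position: (4,3)
Wall sequence: BLTR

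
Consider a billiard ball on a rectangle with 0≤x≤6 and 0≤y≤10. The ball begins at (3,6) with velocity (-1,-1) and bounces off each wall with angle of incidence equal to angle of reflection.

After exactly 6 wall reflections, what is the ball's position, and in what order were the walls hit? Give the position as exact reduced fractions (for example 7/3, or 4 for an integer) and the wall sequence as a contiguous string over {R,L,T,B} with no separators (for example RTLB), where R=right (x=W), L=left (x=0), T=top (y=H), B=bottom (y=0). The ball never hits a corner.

Final position: (6,5)
Wall sequence: LBRLTR

1. t=3 → L at (0,3); v=(1,-1)
2. t=3 → B at (3,0); v=(1,1)
3. t=3 → R at (6,3); v=(-1,1)
4. t=6 → L at (0,9); v=(1,1)
5. t=1 → T at (1,10); v=(1,-1)
6. t=5 → R at (6,5); v=(-1,-1)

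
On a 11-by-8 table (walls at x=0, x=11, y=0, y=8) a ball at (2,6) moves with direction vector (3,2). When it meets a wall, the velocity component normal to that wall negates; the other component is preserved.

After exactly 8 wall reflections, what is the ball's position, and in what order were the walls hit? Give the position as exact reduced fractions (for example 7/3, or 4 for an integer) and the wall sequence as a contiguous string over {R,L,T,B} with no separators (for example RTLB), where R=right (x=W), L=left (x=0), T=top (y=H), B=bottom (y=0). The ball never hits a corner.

1. t=1 → T at (5,8); v=(3,-2)
2. t=2 → R at (11,4); v=(-3,-2)
3. t=2 → B at (5,0); v=(-3,2)
4. t=5/3 → L at (0,10/3); v=(3,2)
5. t=7/3 → T at (7,8); v=(3,-2)
6. t=4/3 → R at (11,16/3); v=(-3,-2)
7. t=8/3 → B at (3,0); v=(-3,2)
8. t=1 → L at (0,2); v=(3,2)

Final position: (0,2)
Wall sequence: TRBLTRBL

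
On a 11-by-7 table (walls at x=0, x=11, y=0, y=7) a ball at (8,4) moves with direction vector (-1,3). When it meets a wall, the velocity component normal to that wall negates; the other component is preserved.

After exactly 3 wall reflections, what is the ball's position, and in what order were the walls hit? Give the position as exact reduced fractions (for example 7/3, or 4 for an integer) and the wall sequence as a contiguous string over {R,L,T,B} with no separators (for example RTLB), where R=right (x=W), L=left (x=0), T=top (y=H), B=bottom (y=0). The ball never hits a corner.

Final position: (7/3,7)
Wall sequence: TBT

1. t=1 → T at (7,7); v=(-1,-3)
2. t=7/3 → B at (14/3,0); v=(-1,3)
3. t=7/3 → T at (7/3,7); v=(-1,-3)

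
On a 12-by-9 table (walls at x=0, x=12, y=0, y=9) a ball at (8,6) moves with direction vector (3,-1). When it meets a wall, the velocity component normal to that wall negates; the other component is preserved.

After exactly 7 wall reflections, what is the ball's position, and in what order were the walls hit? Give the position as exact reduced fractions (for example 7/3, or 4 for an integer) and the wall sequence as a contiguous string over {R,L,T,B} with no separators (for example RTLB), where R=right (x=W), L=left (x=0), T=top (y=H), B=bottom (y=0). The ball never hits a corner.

1. t=4/3 → R at (12,14/3); v=(-3,-1)
2. t=4 → L at (0,2/3); v=(3,-1)
3. t=2/3 → B at (2,0); v=(3,1)
4. t=10/3 → R at (12,10/3); v=(-3,1)
5. t=4 → L at (0,22/3); v=(3,1)
6. t=5/3 → T at (5,9); v=(3,-1)
7. t=7/3 → R at (12,20/3); v=(-3,-1)

Final position: (12,20/3)
Wall sequence: RLBRLTR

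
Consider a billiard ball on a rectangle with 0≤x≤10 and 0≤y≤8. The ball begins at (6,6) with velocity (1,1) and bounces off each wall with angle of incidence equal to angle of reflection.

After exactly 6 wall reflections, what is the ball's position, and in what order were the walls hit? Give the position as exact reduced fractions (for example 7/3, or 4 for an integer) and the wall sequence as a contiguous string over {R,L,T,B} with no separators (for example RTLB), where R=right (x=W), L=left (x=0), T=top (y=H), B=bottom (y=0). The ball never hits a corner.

1. t=2 → T at (8,8); v=(1,-1)
2. t=2 → R at (10,6); v=(-1,-1)
3. t=6 → B at (4,0); v=(-1,1)
4. t=4 → L at (0,4); v=(1,1)
5. t=4 → T at (4,8); v=(1,-1)
6. t=6 → R at (10,2); v=(-1,-1)

Final position: (10,2)
Wall sequence: TRBLTR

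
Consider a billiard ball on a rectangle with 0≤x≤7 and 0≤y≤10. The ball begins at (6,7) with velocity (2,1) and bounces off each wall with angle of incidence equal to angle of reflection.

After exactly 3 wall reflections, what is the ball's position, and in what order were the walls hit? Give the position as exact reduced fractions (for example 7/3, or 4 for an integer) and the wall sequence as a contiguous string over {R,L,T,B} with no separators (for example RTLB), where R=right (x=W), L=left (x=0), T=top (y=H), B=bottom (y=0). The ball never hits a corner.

1. t=1/2 → R at (7,15/2); v=(-2,1)
2. t=5/2 → T at (2,10); v=(-2,-1)
3. t=1 → L at (0,9); v=(2,-1)

Final position: (0,9)
Wall sequence: RTL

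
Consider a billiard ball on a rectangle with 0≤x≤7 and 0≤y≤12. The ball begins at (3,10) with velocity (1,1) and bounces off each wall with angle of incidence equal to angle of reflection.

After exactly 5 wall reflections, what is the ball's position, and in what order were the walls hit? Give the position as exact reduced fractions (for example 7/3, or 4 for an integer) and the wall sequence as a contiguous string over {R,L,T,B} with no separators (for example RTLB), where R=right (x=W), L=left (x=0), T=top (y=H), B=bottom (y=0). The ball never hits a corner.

1. t=2 → T at (5,12); v=(1,-1)
2. t=2 → R at (7,10); v=(-1,-1)
3. t=7 → L at (0,3); v=(1,-1)
4. t=3 → B at (3,0); v=(1,1)
5. t=4 → R at (7,4); v=(-1,1)

Final position: (7,4)
Wall sequence: TRLBR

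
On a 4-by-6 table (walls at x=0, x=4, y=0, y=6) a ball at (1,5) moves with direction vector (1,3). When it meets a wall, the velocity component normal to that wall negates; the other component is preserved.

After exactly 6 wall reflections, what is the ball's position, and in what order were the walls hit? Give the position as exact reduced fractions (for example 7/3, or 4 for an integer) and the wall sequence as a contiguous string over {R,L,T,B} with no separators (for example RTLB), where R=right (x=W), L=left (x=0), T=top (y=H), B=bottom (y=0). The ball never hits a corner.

Final position: (0,2)
Wall sequence: TBRTBL

1. t=1/3 → T at (4/3,6); v=(1,-3)
2. t=2 → B at (10/3,0); v=(1,3)
3. t=2/3 → R at (4,2); v=(-1,3)
4. t=4/3 → T at (8/3,6); v=(-1,-3)
5. t=2 → B at (2/3,0); v=(-1,3)
6. t=2/3 → L at (0,2); v=(1,3)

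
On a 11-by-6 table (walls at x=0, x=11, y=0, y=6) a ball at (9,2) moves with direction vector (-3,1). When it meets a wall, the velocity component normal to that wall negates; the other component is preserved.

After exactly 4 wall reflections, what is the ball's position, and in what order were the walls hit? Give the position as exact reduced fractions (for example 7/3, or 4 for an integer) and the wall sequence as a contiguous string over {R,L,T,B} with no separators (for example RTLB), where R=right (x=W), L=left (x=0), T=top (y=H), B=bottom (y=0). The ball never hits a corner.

1. t=3 → L at (0,5); v=(3,1)
2. t=1 → T at (3,6); v=(3,-1)
3. t=8/3 → R at (11,10/3); v=(-3,-1)
4. t=10/3 → B at (1,0); v=(-3,1)

Final position: (1,0)
Wall sequence: LTRB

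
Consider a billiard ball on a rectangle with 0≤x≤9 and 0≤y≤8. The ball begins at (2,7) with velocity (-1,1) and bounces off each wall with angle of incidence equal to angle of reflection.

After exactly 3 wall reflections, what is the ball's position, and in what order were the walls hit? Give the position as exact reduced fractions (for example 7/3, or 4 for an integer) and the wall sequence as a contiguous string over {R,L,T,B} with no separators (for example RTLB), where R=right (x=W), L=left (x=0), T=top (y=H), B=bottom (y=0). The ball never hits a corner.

Final position: (7,0)
Wall sequence: TLB

1. t=1 → T at (1,8); v=(-1,-1)
2. t=1 → L at (0,7); v=(1,-1)
3. t=7 → B at (7,0); v=(1,1)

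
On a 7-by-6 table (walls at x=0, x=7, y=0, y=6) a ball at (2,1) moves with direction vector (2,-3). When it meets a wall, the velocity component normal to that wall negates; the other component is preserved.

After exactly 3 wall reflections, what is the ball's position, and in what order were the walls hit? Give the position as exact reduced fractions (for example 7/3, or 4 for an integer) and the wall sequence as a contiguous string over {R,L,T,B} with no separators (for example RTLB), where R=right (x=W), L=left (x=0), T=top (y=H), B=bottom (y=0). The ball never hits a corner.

1. t=1/3 → B at (8/3,0); v=(2,3)
2. t=2 → T at (20/3,6); v=(2,-3)
3. t=1/6 → R at (7,11/2); v=(-2,-3)

Final position: (7,11/2)
Wall sequence: BTR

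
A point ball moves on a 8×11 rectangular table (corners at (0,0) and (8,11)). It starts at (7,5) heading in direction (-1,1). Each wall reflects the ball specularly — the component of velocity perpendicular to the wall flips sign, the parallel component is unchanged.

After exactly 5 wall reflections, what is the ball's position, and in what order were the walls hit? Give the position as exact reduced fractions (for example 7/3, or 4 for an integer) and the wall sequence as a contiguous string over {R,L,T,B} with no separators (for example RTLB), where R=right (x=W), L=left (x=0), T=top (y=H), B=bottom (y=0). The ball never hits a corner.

1. t=6 → T at (1,11); v=(-1,-1)
2. t=1 → L at (0,10); v=(1,-1)
3. t=8 → R at (8,2); v=(-1,-1)
4. t=2 → B at (6,0); v=(-1,1)
5. t=6 → L at (0,6); v=(1,1)

Final position: (0,6)
Wall sequence: TLRBL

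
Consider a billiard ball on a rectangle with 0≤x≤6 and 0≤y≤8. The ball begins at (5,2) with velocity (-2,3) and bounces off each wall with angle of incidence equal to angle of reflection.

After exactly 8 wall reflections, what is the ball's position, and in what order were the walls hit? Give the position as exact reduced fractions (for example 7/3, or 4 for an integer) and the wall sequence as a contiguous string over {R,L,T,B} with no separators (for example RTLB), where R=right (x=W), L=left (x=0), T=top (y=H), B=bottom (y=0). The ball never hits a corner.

1. t=2 → T at (1,8); v=(-2,-3)
2. t=1/2 → L at (0,13/2); v=(2,-3)
3. t=13/6 → B at (13/3,0); v=(2,3)
4. t=5/6 → R at (6,5/2); v=(-2,3)
5. t=11/6 → T at (7/3,8); v=(-2,-3)
6. t=7/6 → L at (0,9/2); v=(2,-3)
7. t=3/2 → B at (3,0); v=(2,3)
8. t=3/2 → R at (6,9/2); v=(-2,3)

Final position: (6,9/2)
Wall sequence: TLBRTLBR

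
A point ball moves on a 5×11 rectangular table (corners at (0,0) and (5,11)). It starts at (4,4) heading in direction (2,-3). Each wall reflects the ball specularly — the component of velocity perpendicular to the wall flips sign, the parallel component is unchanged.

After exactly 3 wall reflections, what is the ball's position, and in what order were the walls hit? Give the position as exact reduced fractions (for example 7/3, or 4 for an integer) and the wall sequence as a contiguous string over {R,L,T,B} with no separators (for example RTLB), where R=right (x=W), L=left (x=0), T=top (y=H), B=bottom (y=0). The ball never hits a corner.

1. t=1/2 → R at (5,5/2); v=(-2,-3)
2. t=5/6 → B at (10/3,0); v=(-2,3)
3. t=5/3 → L at (0,5); v=(2,3)

Final position: (0,5)
Wall sequence: RBL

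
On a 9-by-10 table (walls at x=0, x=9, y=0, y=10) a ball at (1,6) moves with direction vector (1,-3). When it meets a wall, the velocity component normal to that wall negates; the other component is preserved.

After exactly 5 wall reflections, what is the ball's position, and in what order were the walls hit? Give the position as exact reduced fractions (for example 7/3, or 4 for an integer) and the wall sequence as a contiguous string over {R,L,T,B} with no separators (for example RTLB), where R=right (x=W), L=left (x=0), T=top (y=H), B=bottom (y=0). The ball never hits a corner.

1. t=2 → B at (3,0); v=(1,3)
2. t=10/3 → T at (19/3,10); v=(1,-3)
3. t=8/3 → R at (9,2); v=(-1,-3)
4. t=2/3 → B at (25/3,0); v=(-1,3)
5. t=10/3 → T at (5,10); v=(-1,-3)

Final position: (5,10)
Wall sequence: BTRBT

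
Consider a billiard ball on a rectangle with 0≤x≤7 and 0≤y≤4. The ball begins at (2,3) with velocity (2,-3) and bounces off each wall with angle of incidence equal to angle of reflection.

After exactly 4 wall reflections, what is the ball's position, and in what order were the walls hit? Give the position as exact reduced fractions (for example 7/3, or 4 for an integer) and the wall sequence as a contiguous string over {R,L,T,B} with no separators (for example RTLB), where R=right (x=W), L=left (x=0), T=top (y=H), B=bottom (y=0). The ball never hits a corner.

1. t=1 → B at (4,0); v=(2,3)
2. t=4/3 → T at (20/3,4); v=(2,-3)
3. t=1/6 → R at (7,7/2); v=(-2,-3)
4. t=7/6 → B at (14/3,0); v=(-2,3)

Final position: (14/3,0)
Wall sequence: BTRB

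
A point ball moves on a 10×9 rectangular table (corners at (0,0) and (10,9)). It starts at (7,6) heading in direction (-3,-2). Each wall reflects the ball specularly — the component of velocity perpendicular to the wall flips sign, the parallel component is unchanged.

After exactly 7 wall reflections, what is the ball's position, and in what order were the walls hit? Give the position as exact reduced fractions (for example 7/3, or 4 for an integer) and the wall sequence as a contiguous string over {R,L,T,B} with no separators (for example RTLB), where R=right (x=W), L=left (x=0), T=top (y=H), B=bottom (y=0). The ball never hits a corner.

Final position: (10,2/3)
Wall sequence: LBRTLBR

1. t=7/3 → L at (0,4/3); v=(3,-2)
2. t=2/3 → B at (2,0); v=(3,2)
3. t=8/3 → R at (10,16/3); v=(-3,2)
4. t=11/6 → T at (9/2,9); v=(-3,-2)
5. t=3/2 → L at (0,6); v=(3,-2)
6. t=3 → B at (9,0); v=(3,2)
7. t=1/3 → R at (10,2/3); v=(-3,2)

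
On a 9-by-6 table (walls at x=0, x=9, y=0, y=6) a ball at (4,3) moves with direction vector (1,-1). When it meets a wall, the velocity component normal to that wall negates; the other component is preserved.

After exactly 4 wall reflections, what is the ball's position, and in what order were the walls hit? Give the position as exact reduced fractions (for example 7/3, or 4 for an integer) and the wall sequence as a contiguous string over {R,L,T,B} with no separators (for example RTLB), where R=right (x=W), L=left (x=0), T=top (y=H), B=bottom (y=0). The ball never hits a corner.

1. t=3 → B at (7,0); v=(1,1)
2. t=2 → R at (9,2); v=(-1,1)
3. t=4 → T at (5,6); v=(-1,-1)
4. t=5 → L at (0,1); v=(1,-1)

Final position: (0,1)
Wall sequence: BRTL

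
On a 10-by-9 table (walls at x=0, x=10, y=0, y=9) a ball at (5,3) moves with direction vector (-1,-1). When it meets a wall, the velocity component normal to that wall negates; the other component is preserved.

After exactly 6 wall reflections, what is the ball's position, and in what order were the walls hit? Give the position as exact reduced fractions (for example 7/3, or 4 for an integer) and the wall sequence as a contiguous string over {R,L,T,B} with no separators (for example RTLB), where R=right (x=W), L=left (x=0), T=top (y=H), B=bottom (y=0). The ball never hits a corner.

1. t=3 → B at (2,0); v=(-1,1)
2. t=2 → L at (0,2); v=(1,1)
3. t=7 → T at (7,9); v=(1,-1)
4. t=3 → R at (10,6); v=(-1,-1)
5. t=6 → B at (4,0); v=(-1,1)
6. t=4 → L at (0,4); v=(1,1)

Final position: (0,4)
Wall sequence: BLTRBL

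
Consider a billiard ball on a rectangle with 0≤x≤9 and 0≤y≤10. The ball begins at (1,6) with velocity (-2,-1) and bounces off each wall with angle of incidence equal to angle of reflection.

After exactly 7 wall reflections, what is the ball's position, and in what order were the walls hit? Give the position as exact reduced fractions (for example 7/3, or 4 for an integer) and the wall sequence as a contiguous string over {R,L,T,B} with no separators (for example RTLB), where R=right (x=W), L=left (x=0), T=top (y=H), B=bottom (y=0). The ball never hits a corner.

Final position: (0,15/2)
Wall sequence: LRBLRTL

1. t=1/2 → L at (0,11/2); v=(2,-1)
2. t=9/2 → R at (9,1); v=(-2,-1)
3. t=1 → B at (7,0); v=(-2,1)
4. t=7/2 → L at (0,7/2); v=(2,1)
5. t=9/2 → R at (9,8); v=(-2,1)
6. t=2 → T at (5,10); v=(-2,-1)
7. t=5/2 → L at (0,15/2); v=(2,-1)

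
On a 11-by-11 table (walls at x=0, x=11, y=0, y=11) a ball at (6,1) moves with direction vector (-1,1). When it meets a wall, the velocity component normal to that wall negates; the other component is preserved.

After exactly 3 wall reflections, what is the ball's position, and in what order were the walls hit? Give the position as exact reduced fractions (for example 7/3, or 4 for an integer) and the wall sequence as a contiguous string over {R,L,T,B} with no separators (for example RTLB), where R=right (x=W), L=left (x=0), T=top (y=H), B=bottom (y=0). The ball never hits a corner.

Final position: (11,4)
Wall sequence: LTR

1. t=6 → L at (0,7); v=(1,1)
2. t=4 → T at (4,11); v=(1,-1)
3. t=7 → R at (11,4); v=(-1,-1)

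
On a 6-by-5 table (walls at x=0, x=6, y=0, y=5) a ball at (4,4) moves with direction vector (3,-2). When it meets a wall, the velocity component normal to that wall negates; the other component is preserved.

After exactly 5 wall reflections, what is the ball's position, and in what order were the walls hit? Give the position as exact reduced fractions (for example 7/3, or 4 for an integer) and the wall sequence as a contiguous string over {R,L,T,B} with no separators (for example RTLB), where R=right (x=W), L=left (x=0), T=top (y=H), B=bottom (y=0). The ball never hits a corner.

Final position: (6,14/3)
Wall sequence: RBLTR

1. t=2/3 → R at (6,8/3); v=(-3,-2)
2. t=4/3 → B at (2,0); v=(-3,2)
3. t=2/3 → L at (0,4/3); v=(3,2)
4. t=11/6 → T at (11/2,5); v=(3,-2)
5. t=1/6 → R at (6,14/3); v=(-3,-2)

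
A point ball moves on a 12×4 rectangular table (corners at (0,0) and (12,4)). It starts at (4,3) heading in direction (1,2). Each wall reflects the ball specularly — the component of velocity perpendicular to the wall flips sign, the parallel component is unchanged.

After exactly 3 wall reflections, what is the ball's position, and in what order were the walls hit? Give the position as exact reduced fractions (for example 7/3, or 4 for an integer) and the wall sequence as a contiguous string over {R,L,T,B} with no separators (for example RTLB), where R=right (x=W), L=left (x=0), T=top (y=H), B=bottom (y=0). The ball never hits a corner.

1. t=1/2 → T at (9/2,4); v=(1,-2)
2. t=2 → B at (13/2,0); v=(1,2)
3. t=2 → T at (17/2,4); v=(1,-2)

Final position: (17/2,4)
Wall sequence: TBT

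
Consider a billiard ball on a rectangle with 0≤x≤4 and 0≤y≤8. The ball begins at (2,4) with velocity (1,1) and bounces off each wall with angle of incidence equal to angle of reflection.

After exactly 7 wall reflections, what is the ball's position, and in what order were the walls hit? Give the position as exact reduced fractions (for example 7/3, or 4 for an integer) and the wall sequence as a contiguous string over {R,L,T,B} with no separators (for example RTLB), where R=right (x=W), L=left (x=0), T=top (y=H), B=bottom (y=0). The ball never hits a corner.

1. t=2 → R at (4,6); v=(-1,1)
2. t=2 → T at (2,8); v=(-1,-1)
3. t=2 → L at (0,6); v=(1,-1)
4. t=4 → R at (4,2); v=(-1,-1)
5. t=2 → B at (2,0); v=(-1,1)
6. t=2 → L at (0,2); v=(1,1)
7. t=4 → R at (4,6); v=(-1,1)

Final position: (4,6)
Wall sequence: RTLRBLR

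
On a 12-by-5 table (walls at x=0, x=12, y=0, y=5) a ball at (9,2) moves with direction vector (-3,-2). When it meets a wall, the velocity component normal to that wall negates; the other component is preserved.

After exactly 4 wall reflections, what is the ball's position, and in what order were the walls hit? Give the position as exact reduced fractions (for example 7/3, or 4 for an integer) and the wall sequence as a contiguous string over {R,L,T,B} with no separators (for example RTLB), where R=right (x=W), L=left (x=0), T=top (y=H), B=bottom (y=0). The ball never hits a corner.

Final position: (9,0)
Wall sequence: BLTB

1. t=1 → B at (6,0); v=(-3,2)
2. t=2 → L at (0,4); v=(3,2)
3. t=1/2 → T at (3/2,5); v=(3,-2)
4. t=5/2 → B at (9,0); v=(3,2)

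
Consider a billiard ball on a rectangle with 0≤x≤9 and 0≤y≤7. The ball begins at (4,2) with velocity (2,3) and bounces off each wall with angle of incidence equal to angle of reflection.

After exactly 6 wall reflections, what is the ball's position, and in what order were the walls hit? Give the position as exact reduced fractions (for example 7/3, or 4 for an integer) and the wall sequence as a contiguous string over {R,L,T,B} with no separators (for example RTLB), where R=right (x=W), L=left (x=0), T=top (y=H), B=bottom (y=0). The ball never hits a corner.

Final position: (10/3,0)
Wall sequence: TRBTLB

1. t=5/3 → T at (22/3,7); v=(2,-3)
2. t=5/6 → R at (9,9/2); v=(-2,-3)
3. t=3/2 → B at (6,0); v=(-2,3)
4. t=7/3 → T at (4/3,7); v=(-2,-3)
5. t=2/3 → L at (0,5); v=(2,-3)
6. t=5/3 → B at (10/3,0); v=(2,3)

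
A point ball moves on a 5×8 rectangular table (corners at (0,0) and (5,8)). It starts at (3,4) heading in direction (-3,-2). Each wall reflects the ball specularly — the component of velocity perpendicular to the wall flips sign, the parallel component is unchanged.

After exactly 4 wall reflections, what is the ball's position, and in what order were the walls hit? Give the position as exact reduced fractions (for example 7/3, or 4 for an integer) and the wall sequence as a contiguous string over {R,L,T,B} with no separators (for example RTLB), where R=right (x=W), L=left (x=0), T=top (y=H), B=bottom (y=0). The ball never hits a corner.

Final position: (0,14/3)
Wall sequence: LBRL

1. t=1 → L at (0,2); v=(3,-2)
2. t=1 → B at (3,0); v=(3,2)
3. t=2/3 → R at (5,4/3); v=(-3,2)
4. t=5/3 → L at (0,14/3); v=(3,2)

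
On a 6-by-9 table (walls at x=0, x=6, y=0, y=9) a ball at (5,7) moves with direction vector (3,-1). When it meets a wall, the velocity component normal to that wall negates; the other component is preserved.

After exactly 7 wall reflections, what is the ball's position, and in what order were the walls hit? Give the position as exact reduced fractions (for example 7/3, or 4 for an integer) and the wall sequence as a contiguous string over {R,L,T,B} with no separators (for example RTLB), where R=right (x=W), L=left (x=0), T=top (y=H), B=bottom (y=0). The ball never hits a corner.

1. t=1/3 → R at (6,20/3); v=(-3,-1)
2. t=2 → L at (0,14/3); v=(3,-1)
3. t=2 → R at (6,8/3); v=(-3,-1)
4. t=2 → L at (0,2/3); v=(3,-1)
5. t=2/3 → B at (2,0); v=(3,1)
6. t=4/3 → R at (6,4/3); v=(-3,1)
7. t=2 → L at (0,10/3); v=(3,1)

Final position: (0,10/3)
Wall sequence: RLRLBRL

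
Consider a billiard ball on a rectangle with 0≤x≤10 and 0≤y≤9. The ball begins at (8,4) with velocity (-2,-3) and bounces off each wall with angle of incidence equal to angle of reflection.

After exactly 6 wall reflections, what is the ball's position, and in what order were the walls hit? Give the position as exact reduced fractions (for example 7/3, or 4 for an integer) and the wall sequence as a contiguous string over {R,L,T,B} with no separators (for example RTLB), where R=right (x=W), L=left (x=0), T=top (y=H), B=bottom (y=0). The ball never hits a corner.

Final position: (22/3,9)
Wall sequence: BLTBRT

1. t=4/3 → B at (16/3,0); v=(-2,3)
2. t=8/3 → L at (0,8); v=(2,3)
3. t=1/3 → T at (2/3,9); v=(2,-3)
4. t=3 → B at (20/3,0); v=(2,3)
5. t=5/3 → R at (10,5); v=(-2,3)
6. t=4/3 → T at (22/3,9); v=(-2,-3)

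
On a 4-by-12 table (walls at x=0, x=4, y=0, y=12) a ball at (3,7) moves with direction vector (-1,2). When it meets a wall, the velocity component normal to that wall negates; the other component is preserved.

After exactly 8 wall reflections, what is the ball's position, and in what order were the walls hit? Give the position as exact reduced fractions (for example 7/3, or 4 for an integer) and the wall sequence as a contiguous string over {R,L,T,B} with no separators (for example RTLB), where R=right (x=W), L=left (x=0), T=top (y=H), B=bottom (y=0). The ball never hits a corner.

Final position: (0,3)
Wall sequence: TLRBLTRL

1. t=5/2 → T at (1/2,12); v=(-1,-2)
2. t=1/2 → L at (0,11); v=(1,-2)
3. t=4 → R at (4,3); v=(-1,-2)
4. t=3/2 → B at (5/2,0); v=(-1,2)
5. t=5/2 → L at (0,5); v=(1,2)
6. t=7/2 → T at (7/2,12); v=(1,-2)
7. t=1/2 → R at (4,11); v=(-1,-2)
8. t=4 → L at (0,3); v=(1,-2)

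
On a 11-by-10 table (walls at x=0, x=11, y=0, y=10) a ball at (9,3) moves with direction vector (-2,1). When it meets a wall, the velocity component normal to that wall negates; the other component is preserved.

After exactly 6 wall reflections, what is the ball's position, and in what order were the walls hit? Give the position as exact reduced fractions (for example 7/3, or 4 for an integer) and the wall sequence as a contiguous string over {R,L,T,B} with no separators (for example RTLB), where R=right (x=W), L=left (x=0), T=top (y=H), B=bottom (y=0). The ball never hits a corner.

1. t=9/2 → L at (0,15/2); v=(2,1)
2. t=5/2 → T at (5,10); v=(2,-1)
3. t=3 → R at (11,7); v=(-2,-1)
4. t=11/2 → L at (0,3/2); v=(2,-1)
5. t=3/2 → B at (3,0); v=(2,1)
6. t=4 → R at (11,4); v=(-2,1)

Final position: (11,4)
Wall sequence: LTRLBR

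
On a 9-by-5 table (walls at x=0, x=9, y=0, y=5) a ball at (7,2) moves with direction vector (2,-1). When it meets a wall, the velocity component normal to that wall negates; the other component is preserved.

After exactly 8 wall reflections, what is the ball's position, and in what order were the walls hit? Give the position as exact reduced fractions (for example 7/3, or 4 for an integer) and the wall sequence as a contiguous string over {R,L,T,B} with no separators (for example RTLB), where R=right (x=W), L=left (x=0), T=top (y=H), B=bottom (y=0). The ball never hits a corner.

Final position: (5,5)
Wall sequence: RBLTRBLT

1. t=1 → R at (9,1); v=(-2,-1)
2. t=1 → B at (7,0); v=(-2,1)
3. t=7/2 → L at (0,7/2); v=(2,1)
4. t=3/2 → T at (3,5); v=(2,-1)
5. t=3 → R at (9,2); v=(-2,-1)
6. t=2 → B at (5,0); v=(-2,1)
7. t=5/2 → L at (0,5/2); v=(2,1)
8. t=5/2 → T at (5,5); v=(2,-1)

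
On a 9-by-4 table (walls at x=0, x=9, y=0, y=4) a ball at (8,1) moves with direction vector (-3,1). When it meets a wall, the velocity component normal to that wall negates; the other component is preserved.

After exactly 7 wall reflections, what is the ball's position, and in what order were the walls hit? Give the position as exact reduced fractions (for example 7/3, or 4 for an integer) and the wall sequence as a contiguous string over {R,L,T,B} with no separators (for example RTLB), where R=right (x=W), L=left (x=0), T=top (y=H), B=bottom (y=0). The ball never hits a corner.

Final position: (9,10/3)
Wall sequence: LTRBLTR

1. t=8/3 → L at (0,11/3); v=(3,1)
2. t=1/3 → T at (1,4); v=(3,-1)
3. t=8/3 → R at (9,4/3); v=(-3,-1)
4. t=4/3 → B at (5,0); v=(-3,1)
5. t=5/3 → L at (0,5/3); v=(3,1)
6. t=7/3 → T at (7,4); v=(3,-1)
7. t=2/3 → R at (9,10/3); v=(-3,-1)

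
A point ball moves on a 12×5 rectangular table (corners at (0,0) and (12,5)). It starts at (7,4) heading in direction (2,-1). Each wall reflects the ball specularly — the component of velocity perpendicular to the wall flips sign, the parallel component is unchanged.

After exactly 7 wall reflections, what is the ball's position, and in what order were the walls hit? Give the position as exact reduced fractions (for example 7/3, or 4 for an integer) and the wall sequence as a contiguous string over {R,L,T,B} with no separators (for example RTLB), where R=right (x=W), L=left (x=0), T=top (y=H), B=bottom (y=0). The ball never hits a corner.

1. t=5/2 → R at (12,3/2); v=(-2,-1)
2. t=3/2 → B at (9,0); v=(-2,1)
3. t=9/2 → L at (0,9/2); v=(2,1)
4. t=1/2 → T at (1,5); v=(2,-1)
5. t=5 → B at (11,0); v=(2,1)
6. t=1/2 → R at (12,1/2); v=(-2,1)
7. t=9/2 → T at (3,5); v=(-2,-1)

Final position: (3,5)
Wall sequence: RBLTBRT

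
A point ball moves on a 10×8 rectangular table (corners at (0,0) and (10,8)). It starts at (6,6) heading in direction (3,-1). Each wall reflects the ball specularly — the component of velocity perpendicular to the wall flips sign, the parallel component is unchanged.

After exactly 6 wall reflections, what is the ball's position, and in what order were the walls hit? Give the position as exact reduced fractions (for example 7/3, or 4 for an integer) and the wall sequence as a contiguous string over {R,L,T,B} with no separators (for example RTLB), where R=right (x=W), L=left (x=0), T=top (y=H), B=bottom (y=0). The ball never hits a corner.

Final position: (8,8)
Wall sequence: RLBRLT

1. t=4/3 → R at (10,14/3); v=(-3,-1)
2. t=10/3 → L at (0,4/3); v=(3,-1)
3. t=4/3 → B at (4,0); v=(3,1)
4. t=2 → R at (10,2); v=(-3,1)
5. t=10/3 → L at (0,16/3); v=(3,1)
6. t=8/3 → T at (8,8); v=(3,-1)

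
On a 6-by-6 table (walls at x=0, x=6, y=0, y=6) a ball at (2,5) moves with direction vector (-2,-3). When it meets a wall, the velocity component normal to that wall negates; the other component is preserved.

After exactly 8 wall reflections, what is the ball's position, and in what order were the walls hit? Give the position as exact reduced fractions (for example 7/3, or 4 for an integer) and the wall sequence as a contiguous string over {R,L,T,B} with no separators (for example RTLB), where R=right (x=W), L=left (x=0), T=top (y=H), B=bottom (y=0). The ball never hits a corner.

1. t=1 → L at (0,2); v=(2,-3)
2. t=2/3 → B at (4/3,0); v=(2,3)
3. t=2 → T at (16/3,6); v=(2,-3)
4. t=1/3 → R at (6,5); v=(-2,-3)
5. t=5/3 → B at (8/3,0); v=(-2,3)
6. t=4/3 → L at (0,4); v=(2,3)
7. t=2/3 → T at (4/3,6); v=(2,-3)
8. t=2 → B at (16/3,0); v=(2,3)

Final position: (16/3,0)
Wall sequence: LBTRBLTB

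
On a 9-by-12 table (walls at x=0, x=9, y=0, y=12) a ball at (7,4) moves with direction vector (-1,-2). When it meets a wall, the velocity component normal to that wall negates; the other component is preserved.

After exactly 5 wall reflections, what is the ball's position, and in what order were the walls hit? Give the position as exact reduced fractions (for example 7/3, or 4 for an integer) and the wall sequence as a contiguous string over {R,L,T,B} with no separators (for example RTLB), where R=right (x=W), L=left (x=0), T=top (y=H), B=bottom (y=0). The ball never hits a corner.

Final position: (9,4)
Wall sequence: BLTBR

1. t=2 → B at (5,0); v=(-1,2)
2. t=5 → L at (0,10); v=(1,2)
3. t=1 → T at (1,12); v=(1,-2)
4. t=6 → B at (7,0); v=(1,2)
5. t=2 → R at (9,4); v=(-1,2)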